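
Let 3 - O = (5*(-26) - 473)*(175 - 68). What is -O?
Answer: -64524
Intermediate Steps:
O = 64524 (O = 3 - (5*(-26) - 473)*(175 - 68) = 3 - (-130 - 473)*107 = 3 - (-603)*107 = 3 - 1*(-64521) = 3 + 64521 = 64524)
-O = -1*64524 = -64524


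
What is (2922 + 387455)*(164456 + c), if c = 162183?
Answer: 127512352903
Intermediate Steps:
(2922 + 387455)*(164456 + c) = (2922 + 387455)*(164456 + 162183) = 390377*326639 = 127512352903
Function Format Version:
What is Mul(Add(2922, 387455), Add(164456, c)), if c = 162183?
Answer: 127512352903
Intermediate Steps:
Mul(Add(2922, 387455), Add(164456, c)) = Mul(Add(2922, 387455), Add(164456, 162183)) = Mul(390377, 326639) = 127512352903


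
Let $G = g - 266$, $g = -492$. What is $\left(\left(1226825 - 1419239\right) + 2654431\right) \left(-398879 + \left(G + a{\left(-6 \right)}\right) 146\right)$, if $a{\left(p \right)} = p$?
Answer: $-1256670103191$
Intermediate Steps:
$G = -758$ ($G = -492 - 266 = -758$)
$\left(\left(1226825 - 1419239\right) + 2654431\right) \left(-398879 + \left(G + a{\left(-6 \right)}\right) 146\right) = \left(\left(1226825 - 1419239\right) + 2654431\right) \left(-398879 + \left(-758 - 6\right) 146\right) = \left(\left(1226825 - 1419239\right) + 2654431\right) \left(-398879 - 111544\right) = \left(-192414 + 2654431\right) \left(-398879 - 111544\right) = 2462017 \left(-510423\right) = -1256670103191$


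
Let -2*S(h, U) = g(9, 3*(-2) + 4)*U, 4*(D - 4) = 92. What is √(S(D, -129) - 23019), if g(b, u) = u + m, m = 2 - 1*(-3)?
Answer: I*√91302/2 ≈ 151.08*I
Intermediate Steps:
D = 27 (D = 4 + (¼)*92 = 4 + 23 = 27)
m = 5 (m = 2 + 3 = 5)
g(b, u) = 5 + u (g(b, u) = u + 5 = 5 + u)
S(h, U) = -3*U/2 (S(h, U) = -(5 + (3*(-2) + 4))*U/2 = -(5 + (-6 + 4))*U/2 = -(5 - 2)*U/2 = -3*U/2)
√(S(D, -129) - 23019) = √(-3/2*(-129) - 23019) = √(387/2 - 23019) = √(-45651/2) = I*√91302/2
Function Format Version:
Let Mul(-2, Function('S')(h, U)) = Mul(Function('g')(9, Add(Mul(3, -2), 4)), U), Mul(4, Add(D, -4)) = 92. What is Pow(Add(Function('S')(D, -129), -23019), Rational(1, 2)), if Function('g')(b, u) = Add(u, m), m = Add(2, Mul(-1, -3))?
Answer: Mul(Rational(1, 2), I, Pow(91302, Rational(1, 2))) ≈ Mul(151.08, I)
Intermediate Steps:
D = 27 (D = Add(4, Mul(Rational(1, 4), 92)) = Add(4, 23) = 27)
m = 5 (m = Add(2, 3) = 5)
Function('g')(b, u) = Add(5, u) (Function('g')(b, u) = Add(u, 5) = Add(5, u))
Function('S')(h, U) = Mul(Rational(-3, 2), U) (Function('S')(h, U) = Mul(Rational(-1, 2), Mul(Add(5, Add(Mul(3, -2), 4)), U)) = Mul(Rational(-1, 2), Mul(Add(5, Add(-6, 4)), U)) = Mul(Rational(-1, 2), Mul(Add(5, -2), U)) = Mul(Rational(-1, 2), Mul(3, U)) = Mul(Rational(-3, 2), U))
Pow(Add(Function('S')(D, -129), -23019), Rational(1, 2)) = Pow(Add(Mul(Rational(-3, 2), -129), -23019), Rational(1, 2)) = Pow(Add(Rational(387, 2), -23019), Rational(1, 2)) = Pow(Rational(-45651, 2), Rational(1, 2)) = Mul(Rational(1, 2), I, Pow(91302, Rational(1, 2)))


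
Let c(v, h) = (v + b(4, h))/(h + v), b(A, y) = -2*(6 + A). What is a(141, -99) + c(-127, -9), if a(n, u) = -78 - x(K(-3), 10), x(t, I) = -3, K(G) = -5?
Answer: -10053/136 ≈ -73.919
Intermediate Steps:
b(A, y) = -12 - 2*A
a(n, u) = -75 (a(n, u) = -78 - 1*(-3) = -78 + 3 = -75)
c(v, h) = (-20 + v)/(h + v) (c(v, h) = (v + (-12 - 2*4))/(h + v) = (v + (-12 - 8))/(h + v) = (v - 20)/(h + v) = (-20 + v)/(h + v))
a(141, -99) + c(-127, -9) = -75 + (-20 - 127)/(-9 - 127) = -75 - 147/(-136) = -75 - 1/136*(-147) = -75 + 147/136 = -10053/136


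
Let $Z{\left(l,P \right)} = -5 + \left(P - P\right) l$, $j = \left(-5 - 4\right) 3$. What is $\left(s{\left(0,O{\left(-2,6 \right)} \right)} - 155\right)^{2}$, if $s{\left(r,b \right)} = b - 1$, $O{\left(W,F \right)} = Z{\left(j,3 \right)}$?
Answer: $25921$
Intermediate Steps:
$j = -27$ ($j = \left(-9\right) 3 = -27$)
$Z{\left(l,P \right)} = -5$ ($Z{\left(l,P \right)} = -5 + 0 l = -5 + 0 = -5$)
$O{\left(W,F \right)} = -5$
$s{\left(r,b \right)} = -1 + b$ ($s{\left(r,b \right)} = b - 1 = -1 + b$)
$\left(s{\left(0,O{\left(-2,6 \right)} \right)} - 155\right)^{2} = \left(\left(-1 - 5\right) - 155\right)^{2} = \left(-6 - 155\right)^{2} = \left(-161\right)^{2} = 25921$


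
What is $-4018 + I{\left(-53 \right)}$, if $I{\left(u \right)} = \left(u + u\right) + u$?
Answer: $-4177$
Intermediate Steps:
$I{\left(u \right)} = 3 u$ ($I{\left(u \right)} = 2 u + u = 3 u$)
$-4018 + I{\left(-53 \right)} = -4018 + 3 \left(-53\right) = -4018 - 159 = -4177$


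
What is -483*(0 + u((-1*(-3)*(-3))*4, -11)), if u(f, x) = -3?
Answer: 1449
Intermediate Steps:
-483*(0 + u((-1*(-3)*(-3))*4, -11)) = -483*(0 - 3) = -483*(-3) = 1449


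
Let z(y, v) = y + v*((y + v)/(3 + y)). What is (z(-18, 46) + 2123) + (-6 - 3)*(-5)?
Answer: 30962/15 ≈ 2064.1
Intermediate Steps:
z(y, v) = y + v*(v + y)/(3 + y) (z(y, v) = y + v*((v + y)/(3 + y)) = y + v*(v + y)/(3 + y))
(z(-18, 46) + 2123) + (-6 - 3)*(-5) = ((46² + (-18)² + 3*(-18) + 46*(-18))/(3 - 18) + 2123) + (-6 - 3)*(-5) = ((2116 + 324 - 54 - 828)/(-15) + 2123) - 9*(-5) = (-1/15*1558 + 2123) + 45 = (-1558/15 + 2123) + 45 = 30287/15 + 45 = 30962/15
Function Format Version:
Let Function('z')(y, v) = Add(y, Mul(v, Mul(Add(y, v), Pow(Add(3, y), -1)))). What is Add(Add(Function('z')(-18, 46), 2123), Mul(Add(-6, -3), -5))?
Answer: Rational(30962, 15) ≈ 2064.1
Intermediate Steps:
Function('z')(y, v) = Add(y, Mul(v, Pow(Add(3, y), -1), Add(v, y))) (Function('z')(y, v) = Add(y, Mul(v, Mul(Add(v, y), Pow(Add(3, y), -1)))) = Add(y, Mul(v, Mul(Pow(Add(3, y), -1), Add(v, y)))) = Add(y, Mul(v, Pow(Add(3, y), -1), Add(v, y))))
Add(Add(Function('z')(-18, 46), 2123), Mul(Add(-6, -3), -5)) = Add(Add(Mul(Pow(Add(3, -18), -1), Add(Pow(46, 2), Pow(-18, 2), Mul(3, -18), Mul(46, -18))), 2123), Mul(Add(-6, -3), -5)) = Add(Add(Mul(Pow(-15, -1), Add(2116, 324, -54, -828)), 2123), Mul(-9, -5)) = Add(Add(Mul(Rational(-1, 15), 1558), 2123), 45) = Add(Add(Rational(-1558, 15), 2123), 45) = Add(Rational(30287, 15), 45) = Rational(30962, 15)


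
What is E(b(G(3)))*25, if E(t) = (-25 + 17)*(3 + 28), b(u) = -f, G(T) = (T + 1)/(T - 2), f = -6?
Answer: -6200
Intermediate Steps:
G(T) = (1 + T)/(-2 + T)
b(u) = 6 (b(u) = -1*(-6) = 6)
E(t) = -248 (E(t) = -8*31 = -248)
E(b(G(3)))*25 = -248*25 = -6200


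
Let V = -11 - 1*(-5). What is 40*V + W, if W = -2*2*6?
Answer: -264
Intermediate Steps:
V = -6 (V = -11 + 5 = -6)
W = -24 (W = -4*6 = -24)
40*V + W = 40*(-6) - 24 = -240 - 24 = -264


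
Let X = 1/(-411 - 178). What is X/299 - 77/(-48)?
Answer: 13560499/8453328 ≈ 1.6042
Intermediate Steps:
X = -1/589 (X = 1/(-589) = -1/589 ≈ -0.0016978)
X/299 - 77/(-48) = -1/589/299 - 77/(-48) = -1/589*1/299 - 77*(-1/48) = -1/176111 + 77/48 = 13560499/8453328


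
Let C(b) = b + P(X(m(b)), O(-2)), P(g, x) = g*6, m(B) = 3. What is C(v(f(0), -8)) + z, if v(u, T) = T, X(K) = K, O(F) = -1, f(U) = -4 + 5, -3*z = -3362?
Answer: 3392/3 ≈ 1130.7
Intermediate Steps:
z = 3362/3 (z = -1/3*(-3362) = 3362/3 ≈ 1120.7)
f(U) = 1
P(g, x) = 6*g
C(b) = 18 + b (C(b) = b + 6*3 = b + 18 = 18 + b)
C(v(f(0), -8)) + z = (18 - 8) + 3362/3 = 10 + 3362/3 = 3392/3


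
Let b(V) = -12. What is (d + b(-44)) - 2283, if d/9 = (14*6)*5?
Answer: 1485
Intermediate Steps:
d = 3780 (d = 9*((14*6)*5) = 9*(84*5) = 9*420 = 3780)
(d + b(-44)) - 2283 = (3780 - 12) - 2283 = 3768 - 2283 = 1485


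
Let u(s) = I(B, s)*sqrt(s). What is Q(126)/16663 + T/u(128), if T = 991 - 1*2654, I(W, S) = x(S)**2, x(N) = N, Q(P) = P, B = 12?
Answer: 126/16663 - 1663*sqrt(2)/262144 ≈ -0.0014099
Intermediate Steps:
I(W, S) = S**2
T = -1663 (T = 991 - 2654 = -1663)
u(s) = s**(5/2) (u(s) = s**2*sqrt(s) = s**(5/2))
Q(126)/16663 + T/u(128) = 126/16663 - 1663*sqrt(2)/262144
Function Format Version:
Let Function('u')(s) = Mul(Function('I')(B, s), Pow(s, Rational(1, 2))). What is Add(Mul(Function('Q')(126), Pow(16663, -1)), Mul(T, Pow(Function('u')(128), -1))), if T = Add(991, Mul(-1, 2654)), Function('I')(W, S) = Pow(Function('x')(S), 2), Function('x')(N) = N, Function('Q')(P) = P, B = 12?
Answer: Add(Rational(126, 16663), Mul(Rational(-1663, 262144), Pow(2, Rational(1, 2)))) ≈ -0.0014099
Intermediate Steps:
Function('I')(W, S) = Pow(S, 2)
T = -1663 (T = Add(991, -2654) = -1663)
Function('u')(s) = Pow(s, Rational(5, 2)) (Function('u')(s) = Mul(Pow(s, 2), Pow(s, Rational(1, 2))) = Pow(s, Rational(5, 2)))
Add(Mul(Function('Q')(126), Pow(16663, -1)), Mul(T, Pow(Function('u')(128), -1))) = Add(Mul(126, Pow(16663, -1)), Mul(-1663, Pow(Pow(128, Rational(5, 2)), -1))) = Add(Mul(126, Rational(1, 16663)), Mul(-1663, Pow(Mul(131072, Pow(2, Rational(1, 2))), -1))) = Add(Rational(126, 16663), Mul(-1663, Mul(Rational(1, 262144), Pow(2, Rational(1, 2))))) = Add(Rational(126, 16663), Mul(Rational(-1663, 262144), Pow(2, Rational(1, 2))))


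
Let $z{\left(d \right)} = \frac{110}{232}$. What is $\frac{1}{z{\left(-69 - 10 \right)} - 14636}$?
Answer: $- \frac{116}{1697721} \approx -6.8327 \cdot 10^{-5}$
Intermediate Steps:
$z{\left(d \right)} = \frac{55}{116}$ ($z{\left(d \right)} = 110 \cdot \frac{1}{232} = \frac{55}{116}$)
$\frac{1}{z{\left(-69 - 10 \right)} - 14636} = \frac{1}{\frac{55}{116} - 14636} = \frac{1}{- \frac{1697721}{116}} = - \frac{116}{1697721}$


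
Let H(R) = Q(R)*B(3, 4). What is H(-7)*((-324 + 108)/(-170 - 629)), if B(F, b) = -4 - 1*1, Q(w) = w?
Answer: 7560/799 ≈ 9.4618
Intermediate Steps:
B(F, b) = -5 (B(F, b) = -4 - 1 = -5)
H(R) = -5*R (H(R) = R*(-5) = -5*R)
H(-7)*((-324 + 108)/(-170 - 629)) = (-5*(-7))*((-324 + 108)/(-170 - 629)) = 35*(-216/(-799)) = 35*(-216*(-1/799)) = 35*(216/799) = 7560/799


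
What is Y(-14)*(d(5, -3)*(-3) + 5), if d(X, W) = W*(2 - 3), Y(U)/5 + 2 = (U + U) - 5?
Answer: 700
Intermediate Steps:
Y(U) = -35 + 10*U (Y(U) = -10 + 5*((U + U) - 5) = -10 + 5*(2*U - 5) = -10 + 5*(-5 + 2*U) = -10 + (-25 + 10*U) = -35 + 10*U)
d(X, W) = -W (d(X, W) = W*(-1) = -W)
Y(-14)*(d(5, -3)*(-3) + 5) = (-35 + 10*(-14))*(-1*(-3)*(-3) + 5) = (-35 - 140)*(3*(-3) + 5) = -175*(-9 + 5) = -175*(-4) = 700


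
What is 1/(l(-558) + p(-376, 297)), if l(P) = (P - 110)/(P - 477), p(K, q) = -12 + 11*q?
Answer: 1035/3369593 ≈ 0.00030716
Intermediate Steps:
l(P) = (-110 + P)/(-477 + P)
1/(l(-558) + p(-376, 297)) = 1/((-110 - 558)/(-477 - 558) + (-12 + 11*297)) = 1/(-668/(-1035) + (-12 + 3267)) = 1/(-1/1035*(-668) + 3255) = 1/(668/1035 + 3255) = 1/(3369593/1035) = 1035/3369593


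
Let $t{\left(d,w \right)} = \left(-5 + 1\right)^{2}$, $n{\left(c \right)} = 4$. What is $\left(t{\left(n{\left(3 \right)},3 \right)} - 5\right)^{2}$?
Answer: $121$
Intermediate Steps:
$t{\left(d,w \right)} = 16$ ($t{\left(d,w \right)} = \left(-4\right)^{2} = 16$)
$\left(t{\left(n{\left(3 \right)},3 \right)} - 5\right)^{2} = \left(16 - 5\right)^{2} = 11^{2} = 121$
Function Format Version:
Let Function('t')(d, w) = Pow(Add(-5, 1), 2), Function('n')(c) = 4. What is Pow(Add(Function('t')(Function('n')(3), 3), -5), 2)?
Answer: 121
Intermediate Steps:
Function('t')(d, w) = 16 (Function('t')(d, w) = Pow(-4, 2) = 16)
Pow(Add(Function('t')(Function('n')(3), 3), -5), 2) = Pow(Add(16, -5), 2) = Pow(11, 2) = 121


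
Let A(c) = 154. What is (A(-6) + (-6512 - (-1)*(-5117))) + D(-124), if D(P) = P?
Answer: -11599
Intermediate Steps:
(A(-6) + (-6512 - (-1)*(-5117))) + D(-124) = (154 + (-6512 - (-1)*(-5117))) - 124 = (154 + (-6512 - 1*5117)) - 124 = (154 + (-6512 - 5117)) - 124 = (154 - 11629) - 124 = -11475 - 124 = -11599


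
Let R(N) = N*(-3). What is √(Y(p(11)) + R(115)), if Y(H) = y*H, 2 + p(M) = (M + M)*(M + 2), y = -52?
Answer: I*√15113 ≈ 122.93*I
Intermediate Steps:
p(M) = -2 + 2*M*(2 + M) (p(M) = -2 + (M + M)*(M + 2) = -2 + (2*M)*(2 + M) = -2 + 2*M*(2 + M))
R(N) = -3*N
Y(H) = -52*H
√(Y(p(11)) + R(115)) = √(-52*(-2 + 2*11² + 4*11) - 3*115) = √(-52*(-2 + 2*121 + 44) - 345) = √(-52*(-2 + 242 + 44) - 345) = √(-52*284 - 345) = √(-14768 - 345) = √(-15113) = I*√15113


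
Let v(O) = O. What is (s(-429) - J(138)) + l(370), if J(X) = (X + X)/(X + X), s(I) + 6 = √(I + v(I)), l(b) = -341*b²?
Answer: -46682907 + I*√858 ≈ -4.6683e+7 + 29.292*I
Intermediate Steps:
s(I) = -6 + √2*√I (s(I) = -6 + √(I + I) = -6 + √(2*I) = -6 + √2*√I)
J(X) = 1 (J(X) = (2*X)/((2*X)) = (2*X)*(1/(2*X)) = 1)
(s(-429) - J(138)) + l(370) = ((-6 + √2*√(-429)) - 1*1) - 341*370² = ((-6 + √2*(I*√429)) - 1) - 341*136900 = ((-6 + I*√858) - 1) - 46682900 = (-7 + I*√858) - 46682900 = -46682907 + I*√858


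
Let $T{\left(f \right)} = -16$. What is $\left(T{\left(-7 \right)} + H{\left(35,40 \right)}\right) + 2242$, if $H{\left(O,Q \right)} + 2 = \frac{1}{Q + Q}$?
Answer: $\frac{177921}{80} \approx 2224.0$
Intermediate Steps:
$H{\left(O,Q \right)} = -2 + \frac{1}{2 Q}$ ($H{\left(O,Q \right)} = -2 + \frac{1}{Q + Q} = -2 + \frac{1}{2 Q}$)
$\left(T{\left(-7 \right)} + H{\left(35,40 \right)}\right) + 2242 = \left(-16 - \left(2 - \frac{1}{2 \cdot 40}\right)\right) + 2242 = \left(-16 + \left(-2 + \frac{1}{2} \cdot \frac{1}{40}\right)\right) + 2242 = \left(-16 + \left(-2 + \frac{1}{80}\right)\right) + 2242 = \left(-16 - \frac{159}{80}\right) + 2242 = - \frac{1439}{80} + 2242 = \frac{177921}{80}$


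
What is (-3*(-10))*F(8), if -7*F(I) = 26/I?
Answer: -195/14 ≈ -13.929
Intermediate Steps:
F(I) = -26/(7*I)
(-3*(-10))*F(8) = (-3*(-10))*(-26/7/8) = 30*(-26/7*⅛) = 30*(-13/28) = -195/14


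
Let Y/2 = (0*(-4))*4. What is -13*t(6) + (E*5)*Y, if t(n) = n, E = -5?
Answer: -78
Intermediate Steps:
Y = 0 (Y = 2*((0*(-4))*4) = 2*(0*4) = 2*0 = 0)
-13*t(6) + (E*5)*Y = -13*6 - 5*5*0 = -78 - 25*0 = -78 + 0 = -78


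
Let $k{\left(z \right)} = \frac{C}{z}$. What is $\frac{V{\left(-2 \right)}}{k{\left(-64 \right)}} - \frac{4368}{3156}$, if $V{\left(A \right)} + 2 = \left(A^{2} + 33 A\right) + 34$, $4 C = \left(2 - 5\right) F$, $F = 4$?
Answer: $- \frac{168684}{263} \approx -641.38$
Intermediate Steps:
$C = -3$ ($C = \frac{\left(2 - 5\right) 4}{4} = \frac{\left(-3\right) 4}{4} = \frac{1}{4} \left(-12\right) = -3$)
$V{\left(A \right)} = 32 + A^{2} + 33 A$ ($V{\left(A \right)} = -2 + \left(\left(A^{2} + 33 A\right) + 34\right) = -2 + \left(34 + A^{2} + 33 A\right) = 32 + A^{2} + 33 A$)
$k{\left(z \right)} = - \frac{3}{z}$
$\frac{V{\left(-2 \right)}}{k{\left(-64 \right)}} - \frac{4368}{3156} = \frac{32 + \left(-2\right)^{2} + 33 \left(-2\right)}{\left(-3\right) \frac{1}{-64}} - \frac{4368}{3156} = \frac{32 + 4 - 66}{\left(-3\right) \left(- \frac{1}{64}\right)} - \frac{364}{263} = - \frac{30}{\frac{3}{64}} - \frac{364}{263} = \left(-30\right) \frac{64}{3} - \frac{364}{263} = -640 - \frac{364}{263} = - \frac{168684}{263}$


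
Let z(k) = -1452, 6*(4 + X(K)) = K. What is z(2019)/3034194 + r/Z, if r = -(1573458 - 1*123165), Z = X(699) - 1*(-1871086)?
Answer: -86337005864/111325083559 ≈ -0.77554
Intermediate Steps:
X(K) = -4 + K/6
Z = 3742397/2 (Z = (-4 + (⅙)*699) - 1*(-1871086) = (-4 + 233/2) + 1871086 = 225/2 + 1871086 = 3742397/2 ≈ 1.8712e+6)
r = -1450293 (r = -(1573458 - 123165) = -1*1450293 = -1450293)
z(2019)/3034194 + r/Z = -1452/3034194 - 1450293/3742397/2 = -1452*1/3034194 - 1450293*2/3742397 = -242/505699 - 2900586/3742397 = -86337005864/111325083559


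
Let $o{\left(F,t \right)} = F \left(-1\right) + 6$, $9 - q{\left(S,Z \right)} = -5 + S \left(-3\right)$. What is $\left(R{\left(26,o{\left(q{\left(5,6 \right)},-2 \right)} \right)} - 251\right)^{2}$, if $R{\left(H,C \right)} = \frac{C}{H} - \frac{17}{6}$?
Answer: $\frac{98684356}{1521} \approx 64881.0$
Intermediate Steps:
$q{\left(S,Z \right)} = 14 + 3 S$ ($q{\left(S,Z \right)} = 9 - \left(-5 + S \left(-3\right)\right) = 9 - \left(-5 - 3 S\right) = 9 + \left(5 + 3 S\right) = 14 + 3 S$)
$o{\left(F,t \right)} = 6 - F$ ($o{\left(F,t \right)} = - F + 6 = 6 - F$)
$R{\left(H,C \right)} = - \frac{17}{6} + \frac{C}{H}$ ($R{\left(H,C \right)} = \frac{C}{H} - \frac{17}{6} = - \frac{17}{6} + \frac{C}{H}$)
$\left(R{\left(26,o{\left(q{\left(5,6 \right)},-2 \right)} \right)} - 251\right)^{2} = \left(\left(- \frac{17}{6} + \frac{6 - \left(14 + 3 \cdot 5\right)}{26}\right) - 251\right)^{2} = \left(\left(- \frac{17}{6} + \left(6 - \left(14 + 15\right)\right) \frac{1}{26}\right) - 251\right)^{2} = \left(\left(- \frac{17}{6} + \left(6 - 29\right) \frac{1}{26}\right) - 251\right)^{2} = \left(\left(- \frac{17}{6} - \frac{23}{26}\right) - 251\right)^{2} = \left(- \frac{145}{39} - 251\right)^{2} = \left(- \frac{9934}{39}\right)^{2} = \frac{98684356}{1521}$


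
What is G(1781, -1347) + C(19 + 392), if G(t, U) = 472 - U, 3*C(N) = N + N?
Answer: 2093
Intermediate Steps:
C(N) = 2*N/3 (C(N) = (N + N)/3 = (2*N)/3 = 2*N/3)
G(1781, -1347) + C(19 + 392) = (472 - 1*(-1347)) + 2*(19 + 392)/3 = (472 + 1347) + (2/3)*411 = 1819 + 274 = 2093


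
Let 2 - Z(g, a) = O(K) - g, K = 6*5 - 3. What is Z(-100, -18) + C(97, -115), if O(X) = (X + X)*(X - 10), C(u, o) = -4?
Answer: -1020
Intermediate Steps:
K = 27 (K = 30 - 3 = 27)
O(X) = 2*X*(-10 + X) (O(X) = (2*X)*(-10 + X) = 2*X*(-10 + X))
Z(g, a) = -916 + g (Z(g, a) = 2 - (2*27*(-10 + 27) - g) = 2 - (2*27*17 - g) = 2 - (918 - g) = 2 + (-918 + g) = -916 + g)
Z(-100, -18) + C(97, -115) = (-916 - 100) - 4 = -1016 - 4 = -1020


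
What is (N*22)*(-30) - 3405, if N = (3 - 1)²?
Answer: -6045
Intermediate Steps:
N = 4 (N = 2² = 4)
(N*22)*(-30) - 3405 = (4*22)*(-30) - 3405 = 88*(-30) - 3405 = -2640 - 3405 = -6045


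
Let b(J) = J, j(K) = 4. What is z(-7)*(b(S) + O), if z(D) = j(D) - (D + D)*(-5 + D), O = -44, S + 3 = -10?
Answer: 9348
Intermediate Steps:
S = -13 (S = -3 - 10 = -13)
z(D) = 4 - 2*D*(-5 + D) (z(D) = 4 - (D + D)*(-5 + D) = 4 - 2*D*(-5 + D))
z(-7)*(b(S) + O) = (4 - 2*(-7)**2 + 10*(-7))*(-13 - 44) = (4 - 2*49 - 70)*(-57) = (4 - 98 - 70)*(-57) = -164*(-57) = 9348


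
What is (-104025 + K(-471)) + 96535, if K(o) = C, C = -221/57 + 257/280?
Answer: -119587631/15960 ≈ -7493.0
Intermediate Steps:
C = -47231/15960 (C = -221*1/57 + 257*(1/280) = -221/57 + 257/280 = -47231/15960 ≈ -2.9593)
K(o) = -47231/15960
(-104025 + K(-471)) + 96535 = (-104025 - 47231/15960) + 96535 = -1660286231/15960 + 96535 = -119587631/15960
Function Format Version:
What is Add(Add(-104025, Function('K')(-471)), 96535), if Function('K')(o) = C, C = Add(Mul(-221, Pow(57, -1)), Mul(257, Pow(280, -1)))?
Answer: Rational(-119587631, 15960) ≈ -7493.0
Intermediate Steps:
C = Rational(-47231, 15960) (C = Add(Mul(-221, Rational(1, 57)), Mul(257, Rational(1, 280))) = Add(Rational(-221, 57), Rational(257, 280)) = Rational(-47231, 15960) ≈ -2.9593)
Function('K')(o) = Rational(-47231, 15960)
Add(Add(-104025, Function('K')(-471)), 96535) = Add(Add(-104025, Rational(-47231, 15960)), 96535) = Add(Rational(-1660286231, 15960), 96535) = Rational(-119587631, 15960)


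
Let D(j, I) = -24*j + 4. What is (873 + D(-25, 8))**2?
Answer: 2181529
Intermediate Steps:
D(j, I) = 4 - 24*j
(873 + D(-25, 8))**2 = (873 + (4 - 24*(-25)))**2 = (873 + (4 + 600))**2 = (873 + 604)**2 = 1477**2 = 2181529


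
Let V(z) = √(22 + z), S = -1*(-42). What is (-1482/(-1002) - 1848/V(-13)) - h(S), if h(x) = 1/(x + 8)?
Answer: -5131417/8350 ≈ -614.54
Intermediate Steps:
S = 42
h(x) = 1/(8 + x)
(-1482/(-1002) - 1848/V(-13)) - h(S) = (-1482/(-1002) - 1848/√(22 - 13)) - 1/(8 + 42) = (-1482*(-1/1002) - 1848/(√9)) - 1/50 = (247/167 - 1848/3) - 1*1/50 = (247/167 - 1848*⅓) - 1/50 = (247/167 - 616) - 1/50 = -102625/167 - 1/50 = -5131417/8350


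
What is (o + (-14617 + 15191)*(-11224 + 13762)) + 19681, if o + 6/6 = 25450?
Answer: 1501942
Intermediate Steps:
o = 25449 (o = -1 + 25450 = 25449)
(o + (-14617 + 15191)*(-11224 + 13762)) + 19681 = (25449 + (-14617 + 15191)*(-11224 + 13762)) + 19681 = (25449 + 574*2538) + 19681 = (25449 + 1456812) + 19681 = 1482261 + 19681 = 1501942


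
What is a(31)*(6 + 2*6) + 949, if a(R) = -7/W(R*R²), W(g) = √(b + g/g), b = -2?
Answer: 949 + 126*I ≈ 949.0 + 126.0*I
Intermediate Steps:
W(g) = I (W(g) = √(-2 + g/g) = √(-2 + 1) = √(-1) = I)
a(R) = 7*I (a(R) = -7*(-I) = -(-7)*I = 7*I)
a(31)*(6 + 2*6) + 949 = (7*I)*(6 + 2*6) + 949 = (7*I)*(6 + 12) + 949 = (7*I)*18 + 949 = 126*I + 949 = 949 + 126*I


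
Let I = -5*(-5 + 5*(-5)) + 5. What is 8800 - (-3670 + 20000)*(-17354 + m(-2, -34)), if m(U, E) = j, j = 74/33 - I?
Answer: 9434506990/33 ≈ 2.8589e+8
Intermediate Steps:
I = 155 (I = -5*(-5 - 25) + 5 = -5*(-30) + 5 = 150 + 5 = 155)
j = -5041/33 (j = 74/33 - 1*155 = 74*(1/33) - 155 = 74/33 - 155 = -5041/33 ≈ -152.76)
m(U, E) = -5041/33
8800 - (-3670 + 20000)*(-17354 + m(-2, -34)) = 8800 - (-3670 + 20000)*(-17354 - 5041/33) = 8800 - 16330*(-577723)/33 = 8800 - 1*(-9434216590/33) = 8800 + 9434216590/33 = 9434506990/33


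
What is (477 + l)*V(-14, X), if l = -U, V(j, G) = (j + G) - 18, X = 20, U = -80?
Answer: -6684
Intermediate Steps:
V(j, G) = -18 + G + j (V(j, G) = (G + j) - 18 = -18 + G + j)
l = 80 (l = -1*(-80) = 80)
(477 + l)*V(-14, X) = (477 + 80)*(-18 + 20 - 14) = 557*(-12) = -6684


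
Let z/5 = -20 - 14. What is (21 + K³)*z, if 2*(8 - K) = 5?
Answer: -127415/4 ≈ -31854.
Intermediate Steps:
K = 11/2 (K = 8 - ½*5 = 8 - 5/2 = 11/2 ≈ 5.5000)
z = -170 (z = 5*(-20 - 14) = 5*(-34) = -170)
(21 + K³)*z = (21 + (11/2)³)*(-170) = (21 + 1331/8)*(-170) = (1499/8)*(-170) = -127415/4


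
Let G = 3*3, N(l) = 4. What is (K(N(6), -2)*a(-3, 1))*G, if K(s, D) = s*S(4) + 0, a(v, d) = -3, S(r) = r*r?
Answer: -1728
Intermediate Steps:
S(r) = r²
K(s, D) = 16*s (K(s, D) = s*4² + 0 = s*16 + 0 = 16*s + 0 = 16*s)
G = 9
(K(N(6), -2)*a(-3, 1))*G = ((16*4)*(-3))*9 = (64*(-3))*9 = -192*9 = -1728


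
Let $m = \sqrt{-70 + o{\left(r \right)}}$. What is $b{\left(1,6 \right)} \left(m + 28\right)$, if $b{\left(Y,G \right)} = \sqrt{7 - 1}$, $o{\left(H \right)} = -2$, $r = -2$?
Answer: $28 \sqrt{6} + 12 i \sqrt{3} \approx 68.586 + 20.785 i$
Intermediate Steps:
$b{\left(Y,G \right)} = \sqrt{6}$
$m = 6 i \sqrt{2}$ ($m = \sqrt{-70 - 2} = \sqrt{-72} = 6 i \sqrt{2} \approx 8.4853 i$)
$b{\left(1,6 \right)} \left(m + 28\right) = \sqrt{6} \left(6 i \sqrt{2} + 28\right) = \sqrt{6} \left(28 + 6 i \sqrt{2}\right)$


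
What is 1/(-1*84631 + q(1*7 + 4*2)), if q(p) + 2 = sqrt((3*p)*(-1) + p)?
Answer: -28211/2387581573 - I*sqrt(30)/7162744719 ≈ -1.1816e-5 - 7.6468e-10*I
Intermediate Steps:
q(p) = -2 + sqrt(2)*sqrt(-p) (q(p) = -2 + sqrt((3*p)*(-1) + p) = -2 + sqrt(-3*p + p) = -2 + sqrt(-2*p) = -2 + sqrt(2)*sqrt(-p))
1/(-1*84631 + q(1*7 + 4*2)) = 1/(-1*84631 + (-2 + sqrt(2)*sqrt(-(1*7 + 4*2)))) = 1/(-84631 + (-2 + sqrt(2)*sqrt(-(7 + 8)))) = 1/(-84631 + (-2 + sqrt(2)*sqrt(-1*15))) = 1/(-84631 + (-2 + sqrt(2)*sqrt(-15))) = 1/(-84631 + (-2 + sqrt(2)*(I*sqrt(15)))) = 1/(-84631 + (-2 + I*sqrt(30))) = 1/(-84633 + I*sqrt(30))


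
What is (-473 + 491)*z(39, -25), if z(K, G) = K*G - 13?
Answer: -17784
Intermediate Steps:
z(K, G) = -13 + G*K (z(K, G) = G*K - 13 = -13 + G*K)
(-473 + 491)*z(39, -25) = (-473 + 491)*(-13 - 25*39) = 18*(-13 - 975) = 18*(-988) = -17784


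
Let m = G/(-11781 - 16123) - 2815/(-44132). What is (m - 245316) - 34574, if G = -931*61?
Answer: -86167641615937/307864832 ≈ -2.7989e+5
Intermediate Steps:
G = -56791
m = 646212543/307864832 (m = -56791/(-11781 - 16123) - 2815/(-44132) = -56791/(-27904) - 2815*(-1/44132) = -56791*(-1/27904) + 2815/44132 = 56791/27904 + 2815/44132 = 646212543/307864832 ≈ 2.0990)
(m - 245316) - 34574 = (646212543/307864832 - 245316) - 34574 = -75523522914369/307864832 - 34574 = -86167641615937/307864832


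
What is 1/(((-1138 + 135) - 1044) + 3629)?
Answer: 1/1582 ≈ 0.00063211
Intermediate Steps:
1/(((-1138 + 135) - 1044) + 3629) = 1/((-1003 - 1044) + 3629) = 1/(-2047 + 3629) = 1/1582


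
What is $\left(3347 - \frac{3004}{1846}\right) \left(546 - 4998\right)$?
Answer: $- \frac{13746792108}{923} \approx -1.4894 \cdot 10^{7}$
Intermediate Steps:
$\left(3347 - \frac{3004}{1846}\right) \left(546 - 4998\right) = \left(3347 - \frac{1502}{923}\right) \left(-4452\right) = \frac{3087779}{923} \left(-4452\right) = - \frac{13746792108}{923}$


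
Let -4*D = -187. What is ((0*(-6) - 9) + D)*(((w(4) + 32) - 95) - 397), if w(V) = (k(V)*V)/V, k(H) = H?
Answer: -17214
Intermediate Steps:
w(V) = V (w(V) = (V*V)/V = V**2/V = V)
D = 187/4 (D = -1/4*(-187) = 187/4 ≈ 46.750)
((0*(-6) - 9) + D)*(((w(4) + 32) - 95) - 397) = ((0*(-6) - 9) + 187/4)*(((4 + 32) - 95) - 397) = ((0 - 9) + 187/4)*((36 - 95) - 397) = (-9 + 187/4)*(-59 - 397) = (151/4)*(-456) = -17214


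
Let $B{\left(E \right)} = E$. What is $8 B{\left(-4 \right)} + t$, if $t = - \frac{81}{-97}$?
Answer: $- \frac{3023}{97} \approx -31.165$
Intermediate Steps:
$t = \frac{81}{97}$ ($t = \left(-81\right) \left(- \frac{1}{97}\right) = \frac{81}{97} \approx 0.83505$)
$8 B{\left(-4 \right)} + t = 8 \left(-4\right) + \frac{81}{97} = -32 + \frac{81}{97} = - \frac{3023}{97}$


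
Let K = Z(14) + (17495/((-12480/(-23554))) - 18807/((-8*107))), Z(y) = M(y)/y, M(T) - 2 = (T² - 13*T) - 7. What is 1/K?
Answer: 934752/30885722683 ≈ 3.0265e-5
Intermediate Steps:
M(T) = -5 + T² - 13*T (M(T) = 2 + ((T² - 13*T) - 7) = 2 + (-7 + T² - 13*T) = -5 + T² - 13*T)
Z(y) = (-5 + y² - 13*y)/y
K = 30885722683/934752 (K = (-13 + 14 - 5/14) + (17495/((-12480/(-23554))) - 18807/((-8*107))) = (-13 + 14 - 5*1/14) + (17495/((-12480*(-1/23554))) - 18807/(-856)) = (-13 + 14 - 5/14) + (17495/(6240/11777) - 18807*(-1/856)) = 9/14 + (17495*(11777/6240) + 18807/856) = 9/14 + (41207723/1248 + 18807/856) = 9/14 + 4412160253/133536 = 30885722683/934752 ≈ 33042.)
1/K = 1/(30885722683/934752) = 934752/30885722683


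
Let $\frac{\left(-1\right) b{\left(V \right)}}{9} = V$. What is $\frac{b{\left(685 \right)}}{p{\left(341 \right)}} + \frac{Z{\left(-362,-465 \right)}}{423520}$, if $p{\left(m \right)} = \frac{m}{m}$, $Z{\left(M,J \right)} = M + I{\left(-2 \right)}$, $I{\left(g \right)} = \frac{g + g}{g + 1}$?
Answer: $- \frac{1305500579}{211760} \approx -6165.0$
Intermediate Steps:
$b{\left(V \right)} = - 9 V$
$I{\left(g \right)} = \frac{2 g}{1 + g}$
$Z{\left(M,J \right)} = 4 + M$ ($Z{\left(M,J \right)} = M + 2 \left(-2\right) \frac{1}{1 - 2} = M + 2 \left(-2\right) \frac{1}{-1} = M + 2 \left(-2\right) \left(-1\right) = M + 4 = 4 + M$)
$p{\left(m \right)} = 1$
$\frac{b{\left(685 \right)}}{p{\left(341 \right)}} + \frac{Z{\left(-362,-465 \right)}}{423520} = \frac{\left(-9\right) 685}{1} + \frac{4 - 362}{423520} = \left(-6165\right) 1 - \frac{179}{211760} = -6165 - \frac{179}{211760} = - \frac{1305500579}{211760}$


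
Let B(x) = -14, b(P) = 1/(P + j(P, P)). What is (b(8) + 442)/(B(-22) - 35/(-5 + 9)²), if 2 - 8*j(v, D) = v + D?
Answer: -176864/6475 ≈ -27.315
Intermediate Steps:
j(v, D) = ¼ - D/8 - v/8 (j(v, D) = ¼ - (v + D)/8 = ¼ - (D + v)/8 = ¼ + (-D/8 - v/8) = ¼ - D/8 - v/8)
b(P) = 1/(¼ + 3*P/4) (b(P) = 1/(P + (¼ - P/8 - P/8)) = 1/(P + (¼ - P/4)) = 1/(¼ + 3*P/4))
(b(8) + 442)/(B(-22) - 35/(-5 + 9)²) = (4/(1 + 3*8) + 442)/(-14 - 35/(-5 + 9)²) = (4/(1 + 24) + 442)/(-14 - 35/(4²)) = (4/25 + 442)/(-14 - 35/16) = 11054/(25*(-259/16)) = (11054/25)*(-16/259) = -176864/6475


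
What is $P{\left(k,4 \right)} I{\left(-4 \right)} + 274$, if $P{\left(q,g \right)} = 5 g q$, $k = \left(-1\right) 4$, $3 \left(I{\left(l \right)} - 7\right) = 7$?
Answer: $- \frac{1418}{3} \approx -472.67$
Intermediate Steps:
$I{\left(l \right)} = \frac{28}{3}$ ($I{\left(l \right)} = 7 + \frac{1}{3} \cdot 7 = 7 + \frac{7}{3} = \frac{28}{3}$)
$k = -4$
$P{\left(q,g \right)} = 5 g q$
$P{\left(k,4 \right)} I{\left(-4 \right)} + 274 = 5 \cdot 4 \left(-4\right) \frac{28}{3} + 274 = \left(-80\right) \frac{28}{3} + 274 = - \frac{2240}{3} + 274 = - \frac{1418}{3}$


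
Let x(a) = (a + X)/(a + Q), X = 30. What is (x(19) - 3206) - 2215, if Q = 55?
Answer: -401105/74 ≈ -5420.3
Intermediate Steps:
x(a) = (30 + a)/(55 + a) (x(a) = (a + 30)/(a + 55) = (30 + a)/(55 + a))
(x(19) - 3206) - 2215 = ((30 + 19)/(55 + 19) - 3206) - 2215 = (49/74 - 3206) - 2215 = -237195/74 - 2215 = -401105/74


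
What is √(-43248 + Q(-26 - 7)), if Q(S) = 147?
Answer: 3*I*√4789 ≈ 207.61*I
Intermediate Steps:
√(-43248 + Q(-26 - 7)) = √(-43248 + 147) = √(-43101) = 3*I*√4789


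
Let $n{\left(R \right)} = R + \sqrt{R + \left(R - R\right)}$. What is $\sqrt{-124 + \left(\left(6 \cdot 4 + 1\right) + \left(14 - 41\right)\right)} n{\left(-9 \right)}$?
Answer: $9 i \sqrt{14} \left(-3 + i\right) \approx -33.675 - 101.02 i$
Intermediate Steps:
$n{\left(R \right)} = R + \sqrt{R}$ ($n{\left(R \right)} = R + \sqrt{R + 0} = R + \sqrt{R}$)
$\sqrt{-124 + \left(\left(6 \cdot 4 + 1\right) + \left(14 - 41\right)\right)} n{\left(-9 \right)} = \sqrt{-124 + \left(\left(6 \cdot 4 + 1\right) + \left(14 - 41\right)\right)} \left(-9 + \sqrt{-9}\right) = \sqrt{-124 + \left(\left(24 + 1\right) + \left(14 - 41\right)\right)} \left(-9 + 3 i\right) = \sqrt{-124 + \left(25 - 27\right)} \left(-9 + 3 i\right) = \sqrt{-124 - 2} \left(-9 + 3 i\right) = \sqrt{-126} \left(-9 + 3 i\right) = 3 i \sqrt{14} \left(-9 + 3 i\right)$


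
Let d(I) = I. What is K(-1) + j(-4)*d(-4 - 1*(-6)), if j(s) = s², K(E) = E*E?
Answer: 33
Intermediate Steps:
K(E) = E²
K(-1) + j(-4)*d(-4 - 1*(-6)) = (-1)² + (-4)²*(-4 - 1*(-6)) = 1 + 16*(-4 + 6) = 1 + 16*2 = 1 + 32 = 33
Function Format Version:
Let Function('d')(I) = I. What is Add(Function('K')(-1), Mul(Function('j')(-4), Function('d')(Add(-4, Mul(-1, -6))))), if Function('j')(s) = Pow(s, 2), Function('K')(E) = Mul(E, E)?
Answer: 33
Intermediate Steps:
Function('K')(E) = Pow(E, 2)
Add(Function('K')(-1), Mul(Function('j')(-4), Function('d')(Add(-4, Mul(-1, -6))))) = Add(Pow(-1, 2), Mul(Pow(-4, 2), Add(-4, Mul(-1, -6)))) = Add(1, Mul(16, Add(-4, 6))) = Add(1, Mul(16, 2)) = Add(1, 32) = 33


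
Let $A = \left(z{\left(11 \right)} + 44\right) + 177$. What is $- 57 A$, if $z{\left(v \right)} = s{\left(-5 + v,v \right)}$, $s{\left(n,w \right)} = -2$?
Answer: $-12483$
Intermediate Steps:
$z{\left(v \right)} = -2$
$A = 219$ ($A = \left(-2 + 44\right) + 177 = 42 + 177 = 219$)
$- 57 A = \left(-57\right) 219 = -12483$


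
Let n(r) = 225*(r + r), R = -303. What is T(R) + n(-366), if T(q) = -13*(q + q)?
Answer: -156822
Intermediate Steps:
T(q) = -26*q
n(r) = 450*r (n(r) = 225*(2*r) = 450*r)
T(R) + n(-366) = -26*(-303) + 450*(-366) = 7878 - 164700 = -156822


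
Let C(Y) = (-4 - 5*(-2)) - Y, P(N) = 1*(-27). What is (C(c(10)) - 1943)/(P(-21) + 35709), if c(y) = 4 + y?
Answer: -1951/35682 ≈ -0.054677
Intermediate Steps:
P(N) = -27
C(Y) = 6 - Y (C(Y) = (-4 + 10) - Y = 6 - Y)
(C(c(10)) - 1943)/(P(-21) + 35709) = ((6 - (4 + 10)) - 1943)/(-27 + 35709) = ((6 - 1*14) - 1943)/35682 = ((6 - 14) - 1943)*(1/35682) = (-8 - 1943)*(1/35682) = -1951*1/35682 = -1951/35682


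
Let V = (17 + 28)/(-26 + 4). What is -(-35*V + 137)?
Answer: -4589/22 ≈ -208.59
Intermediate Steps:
V = -45/22 (V = 45/(-22) = 45*(-1/22) = -45/22 ≈ -2.0455)
-(-35*V + 137) = -(-35*(-45/22) + 137) = -(1575/22 + 137) = -1*4589/22 = -4589/22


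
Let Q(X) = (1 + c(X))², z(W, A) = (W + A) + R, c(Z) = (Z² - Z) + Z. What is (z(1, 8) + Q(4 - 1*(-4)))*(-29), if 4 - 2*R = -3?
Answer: -245775/2 ≈ -1.2289e+5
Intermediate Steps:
R = 7/2 (R = 2 - ½*(-3) = 2 + 3/2 = 7/2 ≈ 3.5000)
c(Z) = Z²
z(W, A) = 7/2 + A + W (z(W, A) = (W + A) + 7/2 = (A + W) + 7/2 = 7/2 + A + W)
Q(X) = (1 + X²)²
(z(1, 8) + Q(4 - 1*(-4)))*(-29) = ((7/2 + 8 + 1) + (1 + (4 - 1*(-4))²)²)*(-29) = (25/2 + (1 + (4 + 4)²)²)*(-29) = (25/2 + (1 + 8²)²)*(-29) = (25/2 + (1 + 64)²)*(-29) = (25/2 + 65²)*(-29) = (25/2 + 4225)*(-29) = (8475/2)*(-29) = -245775/2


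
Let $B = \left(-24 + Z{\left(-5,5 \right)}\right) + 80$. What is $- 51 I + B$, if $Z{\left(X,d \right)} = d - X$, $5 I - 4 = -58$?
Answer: $\frac{3084}{5} \approx 616.8$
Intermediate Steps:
$I = - \frac{54}{5}$ ($I = \frac{4}{5} + \frac{1}{5} \left(-58\right) = \frac{4}{5} - \frac{58}{5} = - \frac{54}{5} \approx -10.8$)
$B = 66$ ($B = \left(-24 + \left(5 - -5\right)\right) + 80 = \left(-24 + \left(5 + 5\right)\right) + 80 = \left(-24 + 10\right) + 80 = -14 + 80 = 66$)
$- 51 I + B = \left(-51\right) \left(- \frac{54}{5}\right) + 66 = \frac{2754}{5} + 66 = \frac{3084}{5}$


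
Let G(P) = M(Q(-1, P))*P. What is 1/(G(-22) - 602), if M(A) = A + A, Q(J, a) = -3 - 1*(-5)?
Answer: -1/690 ≈ -0.0014493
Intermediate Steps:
Q(J, a) = 2 (Q(J, a) = -3 + 5 = 2)
M(A) = 2*A
G(P) = 4*P (G(P) = (2*2)*P = 4*P)
1/(G(-22) - 602) = 1/(4*(-22) - 602) = 1/(-88 - 602) = 1/(-690) = -1/690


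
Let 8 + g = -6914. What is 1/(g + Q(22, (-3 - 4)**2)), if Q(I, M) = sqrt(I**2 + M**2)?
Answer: -6922/47911199 - sqrt(2885)/47911199 ≈ -0.00014560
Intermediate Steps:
g = -6922 (g = -8 - 6914 = -6922)
1/(g + Q(22, (-3 - 4)**2)) = 1/(-6922 + sqrt(22**2 + ((-3 - 4)**2)**2)) = 1/(-6922 + sqrt(484 + ((-7)**2)**2)) = 1/(-6922 + sqrt(484 + 49**2)) = 1/(-6922 + sqrt(484 + 2401)) = 1/(-6922 + sqrt(2885))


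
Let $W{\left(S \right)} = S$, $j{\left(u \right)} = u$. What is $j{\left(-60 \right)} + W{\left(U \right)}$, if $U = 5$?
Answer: $-55$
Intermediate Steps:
$j{\left(-60 \right)} + W{\left(U \right)} = -60 + 5 = -55$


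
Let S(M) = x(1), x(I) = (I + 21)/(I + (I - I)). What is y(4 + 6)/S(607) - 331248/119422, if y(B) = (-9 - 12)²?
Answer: 22688823/1313642 ≈ 17.272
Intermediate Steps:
y(B) = 441 (y(B) = (-21)² = 441)
x(I) = (21 + I)/I (x(I) = (21 + I)/(I + 0) = (21 + I)/I)
S(M) = 22 (S(M) = (21 + 1)/1 = 1*22 = 22)
y(4 + 6)/S(607) - 331248/119422 = 441/22 - 331248/119422 = 441*(1/22) - 331248*1/119422 = 441/22 - 165624/59711 = 22688823/1313642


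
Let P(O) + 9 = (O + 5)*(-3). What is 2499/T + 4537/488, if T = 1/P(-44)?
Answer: 131711833/488 ≈ 2.6990e+5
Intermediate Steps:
P(O) = -24 - 3*O (P(O) = -9 + (O + 5)*(-3) = -9 + (5 + O)*(-3) = -9 + (-15 - 3*O) = -24 - 3*O)
T = 1/108 (T = 1/(-24 - 3*(-44)) = 1/(-24 + 132) = 1/108 ≈ 0.0092593)
2499/T + 4537/488 = 2499/(1/108) + 4537/488 = 2499*108 + 4537*(1/488) = 269892 + 4537/488 = 131711833/488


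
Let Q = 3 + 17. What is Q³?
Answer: 8000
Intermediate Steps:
Q = 20
Q³ = 20³ = 8000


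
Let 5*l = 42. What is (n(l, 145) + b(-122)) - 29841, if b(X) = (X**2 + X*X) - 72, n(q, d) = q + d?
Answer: 42/5 ≈ 8.4000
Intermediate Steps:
l = 42/5 (l = (1/5)*42 = 42/5 ≈ 8.4000)
n(q, d) = d + q
b(X) = -72 + 2*X**2 (b(X) = (X**2 + X**2) - 72 = 2*X**2 - 72 = -72 + 2*X**2)
(n(l, 145) + b(-122)) - 29841 = ((145 + 42/5) + (-72 + 2*(-122)**2)) - 29841 = (767/5 + (-72 + 2*14884)) - 29841 = (767/5 + (-72 + 29768)) - 29841 = (767/5 + 29696) - 29841 = 149247/5 - 29841 = 42/5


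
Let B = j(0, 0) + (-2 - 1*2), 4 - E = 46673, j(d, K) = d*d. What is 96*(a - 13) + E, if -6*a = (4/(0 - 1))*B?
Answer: -48173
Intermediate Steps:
j(d, K) = d**2
E = -46669 (E = 4 - 1*46673 = 4 - 46673 = -46669)
B = -4 (B = 0**2 + (-2 - 1*2) = 0 + (-2 - 2) = 0 - 4 = -4)
a = -8/3 (a = -4/(0 - 1)*(-4)/6 = -4/(-1)*(-4)/6 = -4*(-1)*(-4)/6 = -(-2)*(-4)/3 = -1/6*16 = -8/3 ≈ -2.6667)
96*(a - 13) + E = 96*(-8/3 - 13) - 46669 = 96*(-47/3) - 46669 = -1504 - 46669 = -48173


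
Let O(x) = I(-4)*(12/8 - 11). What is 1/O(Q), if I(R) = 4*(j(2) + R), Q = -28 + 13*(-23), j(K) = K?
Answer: 1/76 ≈ 0.013158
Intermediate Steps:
Q = -327 (Q = -28 - 299 = -327)
I(R) = 8 + 4*R (I(R) = 4*(2 + R) = 8 + 4*R)
O(x) = 76 (O(x) = (8 + 4*(-4))*(12/8 - 11) = (8 - 16)*(12*(⅛) - 11) = -8*(3/2 - 11) = -8*(-19/2) = 76)
1/O(Q) = 1/76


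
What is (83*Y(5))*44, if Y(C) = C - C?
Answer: 0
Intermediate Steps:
Y(C) = 0
(83*Y(5))*44 = (83*0)*44 = 0*44 = 0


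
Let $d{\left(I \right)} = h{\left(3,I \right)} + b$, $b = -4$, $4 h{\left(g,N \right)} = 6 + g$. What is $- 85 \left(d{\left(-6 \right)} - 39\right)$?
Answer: $\frac{13855}{4} \approx 3463.8$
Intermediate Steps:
$h{\left(g,N \right)} = \frac{3}{2} + \frac{g}{4}$ ($h{\left(g,N \right)} = \frac{6 + g}{4} = \frac{3}{2} + \frac{g}{4}$)
$d{\left(I \right)} = - \frac{7}{4}$ ($d{\left(I \right)} = \left(\frac{3}{2} + \frac{1}{4} \cdot 3\right) - 4 = \left(\frac{3}{2} + \frac{3}{4}\right) - 4 = \frac{9}{4} - 4 = - \frac{7}{4}$)
$- 85 \left(d{\left(-6 \right)} - 39\right) = - 85 \left(- \frac{7}{4} - 39\right) = \left(-85\right) \left(- \frac{163}{4}\right) = \frac{13855}{4}$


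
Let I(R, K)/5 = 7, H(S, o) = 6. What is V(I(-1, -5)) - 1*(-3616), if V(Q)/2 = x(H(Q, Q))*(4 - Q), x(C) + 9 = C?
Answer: 3802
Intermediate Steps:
x(C) = -9 + C
I(R, K) = 35 (I(R, K) = 5*7 = 35)
V(Q) = -24 + 6*Q (V(Q) = 2*((-9 + 6)*(4 - Q)) = 2*(-3*(4 - Q)) = 2*(-12 + 3*Q) = -24 + 6*Q)
V(I(-1, -5)) - 1*(-3616) = (-24 + 6*35) - 1*(-3616) = (-24 + 210) + 3616 = 186 + 3616 = 3802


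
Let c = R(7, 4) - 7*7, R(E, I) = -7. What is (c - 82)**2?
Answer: 19044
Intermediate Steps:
c = -56 (c = -7 - 7*7 = -7 - 49 = -56)
(c - 82)**2 = (-56 - 82)**2 = (-138)**2 = 19044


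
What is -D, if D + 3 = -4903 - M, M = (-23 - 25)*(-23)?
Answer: 6010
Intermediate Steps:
M = 1104 (M = -48*(-23) = 1104)
D = -6010 (D = -3 + (-4903 - 1*1104) = -3 + (-4903 - 1104) = -3 - 6007 = -6010)
-D = -1*(-6010) = 6010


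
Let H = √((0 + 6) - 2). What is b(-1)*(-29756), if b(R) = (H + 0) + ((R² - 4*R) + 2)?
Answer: -267804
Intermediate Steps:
H = 2 (H = √(6 - 2) = √4 = 2)
b(R) = 4 + R² - 4*R (b(R) = (2 + 0) + ((R² - 4*R) + 2) = 2 + (2 + R² - 4*R) = 4 + R² - 4*R)
b(-1)*(-29756) = (4 + (-1)² - 4*(-1))*(-29756) = (4 + 1 + 4)*(-29756) = 9*(-29756) = -267804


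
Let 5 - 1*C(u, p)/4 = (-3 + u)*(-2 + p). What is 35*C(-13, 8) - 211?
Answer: 13929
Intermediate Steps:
C(u, p) = 20 - 4*(-3 + u)*(-2 + p)
35*C(-13, 8) - 211 = 35*(-4 + 8*(-13) + 12*8 - 4*8*(-13)) - 211 = 35*(-4 - 104 + 96 + 416) - 211 = 35*404 - 211 = 14140 - 211 = 13929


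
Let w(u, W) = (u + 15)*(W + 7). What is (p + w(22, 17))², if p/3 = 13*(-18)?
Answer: 34596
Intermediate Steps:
w(u, W) = (7 + W)*(15 + u) (w(u, W) = (15 + u)*(7 + W) = (7 + W)*(15 + u))
p = -702 (p = 3*(13*(-18)) = 3*(-234) = -702)
(p + w(22, 17))² = (-702 + (105 + 7*22 + 15*17 + 17*22))² = (-702 + (105 + 154 + 255 + 374))² = (-702 + 888)² = 186² = 34596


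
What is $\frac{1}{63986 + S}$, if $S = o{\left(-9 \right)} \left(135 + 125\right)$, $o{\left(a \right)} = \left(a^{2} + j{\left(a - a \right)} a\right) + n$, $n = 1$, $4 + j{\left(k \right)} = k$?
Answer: $\frac{1}{94666} \approx 1.0563 \cdot 10^{-5}$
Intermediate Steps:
$j{\left(k \right)} = -4 + k$
$o{\left(a \right)} = 1 + a^{2} - 4 a$ ($o{\left(a \right)} = \left(a^{2} + \left(-4 + \left(a - a\right)\right) a\right) + 1 = \left(a^{2} + \left(-4 + 0\right) a\right) + 1 = \left(a^{2} - 4 a\right) + 1 = 1 + a^{2} - 4 a$)
$S = 30680$ ($S = \left(1 + \left(-9\right)^{2} - -36\right) \left(135 + 125\right) = \left(1 + 81 + 36\right) 260 = 118 \cdot 260 = 30680$)
$\frac{1}{63986 + S} = \frac{1}{63986 + 30680} = \frac{1}{94666}$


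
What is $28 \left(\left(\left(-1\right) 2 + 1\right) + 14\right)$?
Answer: $364$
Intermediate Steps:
$28 \left(\left(\left(-1\right) 2 + 1\right) + 14\right) = 28 \left(\left(-2 + 1\right) + 14\right) = 28 \left(-1 + 14\right) = 28 \cdot 13 = 364$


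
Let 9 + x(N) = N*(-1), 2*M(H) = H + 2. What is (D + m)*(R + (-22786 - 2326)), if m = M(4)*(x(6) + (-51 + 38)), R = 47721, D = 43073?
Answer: 971938301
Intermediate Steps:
M(H) = 1 + H/2 (M(H) = (H + 2)/2 = (2 + H)/2 = 1 + H/2)
x(N) = -9 - N (x(N) = -9 + N*(-1) = -9 - N)
m = -84 (m = (1 + (1/2)*4)*((-9 - 1*6) + (-51 + 38)) = (1 + 2)*((-9 - 6) - 13) = 3*(-15 - 13) = 3*(-28) = -84)
(D + m)*(R + (-22786 - 2326)) = (43073 - 84)*(47721 + (-22786 - 2326)) = 42989*(47721 - 25112) = 42989*22609 = 971938301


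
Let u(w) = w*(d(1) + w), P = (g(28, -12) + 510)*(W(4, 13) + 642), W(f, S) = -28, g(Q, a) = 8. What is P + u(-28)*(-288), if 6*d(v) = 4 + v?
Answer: 98980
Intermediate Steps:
P = 318052 (P = (8 + 510)*(-28 + 642) = 518*614 = 318052)
d(v) = ⅔ + v/6 (d(v) = (4 + v)/6 = ⅔ + v/6)
u(w) = w*(⅚ + w) (u(w) = w*((⅔ + (⅙)*1) + w) = w*((⅔ + ⅙) + w) = w*(⅚ + w))
P + u(-28)*(-288) = 318052 + ((⅙)*(-28)*(5 + 6*(-28)))*(-288) = 318052 + ((⅙)*(-28)*(5 - 168))*(-288) = 318052 + ((⅙)*(-28)*(-163))*(-288) = 318052 + (2282/3)*(-288) = 318052 - 219072 = 98980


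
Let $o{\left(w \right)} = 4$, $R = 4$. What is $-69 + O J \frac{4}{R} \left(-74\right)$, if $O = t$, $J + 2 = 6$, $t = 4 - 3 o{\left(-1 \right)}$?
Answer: $2299$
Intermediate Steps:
$t = -8$ ($t = 4 - 12 = -8$)
$J = 4$ ($J = -2 + 6 = 4$)
$O = -8$
$-69 + O J \frac{4}{R} \left(-74\right) = -69 + - 8 \cdot 4 \cdot \frac{4}{4} \left(-74\right) = -69 + - 8 \cdot 4 \cdot 4 \cdot \frac{1}{4} \left(-74\right) = -69 + - 8 \cdot 4 \cdot 1 \left(-74\right) = -69 + \left(-8\right) 4 \left(-74\right) = -69 - -2368 = -69 + 2368 = 2299$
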